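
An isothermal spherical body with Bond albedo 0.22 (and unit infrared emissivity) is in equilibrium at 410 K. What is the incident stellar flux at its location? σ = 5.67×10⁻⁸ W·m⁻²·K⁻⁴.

(1−a)S·πr² = σ·4πr²·T⁴ ⇒ S = 4σT⁴/(1−a).
S = 4·5.67×10⁻⁸·2.826×10¹⁰/0.780.

S ≈ 8220 W/m²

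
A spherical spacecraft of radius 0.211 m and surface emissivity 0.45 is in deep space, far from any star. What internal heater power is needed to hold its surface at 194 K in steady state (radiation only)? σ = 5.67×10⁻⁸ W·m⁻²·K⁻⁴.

P ≈ 20.2 W

P = εσ·4πr²·T⁴.
4πr² = 0.5595 m²; T⁴ = 1.416×10⁹ K⁴.
P = 0.45·5.67×10⁻⁸·0.5595·1.416×10⁹.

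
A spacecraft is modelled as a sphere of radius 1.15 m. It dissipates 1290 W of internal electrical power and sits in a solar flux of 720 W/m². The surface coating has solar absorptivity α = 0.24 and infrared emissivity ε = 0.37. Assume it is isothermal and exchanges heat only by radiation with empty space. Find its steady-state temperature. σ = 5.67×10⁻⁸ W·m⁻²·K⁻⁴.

At steady state, absorbed solar power + internal power = radiated power.
Absorbed: α·S·A_cross = 0.24·720·4.155 = 717.9 W (cross-section πr²).
Total input = 717.9 + 1290 = 2008 W.
Radiated: εσ·A_surf·T⁴ with A_surf = 4πr² = 16.62 m².
T⁴ = 2008/(0.37·5.67×10⁻⁸·16.62) = 5.759×10⁹ K⁴.

T ≈ 275 K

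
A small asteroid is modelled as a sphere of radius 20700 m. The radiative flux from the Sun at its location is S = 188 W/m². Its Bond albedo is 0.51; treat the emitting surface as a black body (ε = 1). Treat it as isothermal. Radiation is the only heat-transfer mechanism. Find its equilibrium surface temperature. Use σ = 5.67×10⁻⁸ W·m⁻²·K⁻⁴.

At equilibrium, absorbed power = emitted power.
Absorbing cross-section = πr² = 1.346×10⁹ m²; emitting surface = 4πr² = 5.385×10⁹ m² (ratio 4).
(1−a)S·A_cross = εσ·A_surf·T⁴  ⇒  T⁴ = (1−a)S/(4σ).
T⁴ = 0.490·188/(4·5.67×10⁻⁸) = 4.062×10⁸ K⁴.
T = (4.062×10⁸)^(1/4).

T ≈ 142 K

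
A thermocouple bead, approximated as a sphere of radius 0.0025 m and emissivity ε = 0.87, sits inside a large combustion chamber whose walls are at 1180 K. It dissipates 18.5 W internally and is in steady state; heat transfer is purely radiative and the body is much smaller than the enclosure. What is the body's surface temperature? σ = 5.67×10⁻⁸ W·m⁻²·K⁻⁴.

For a small grey body in a large enclosure, net radiated power = εσA(T⁴ − T_w⁴).
Steady state: P = εσA(T⁴ − T_w⁴) with A = 4πr² = 7.854×10⁻⁵ m².
T⁴ = P/(εσA) + T_w⁴ = 18.5/(0.87·5.67×10⁻⁸·7.854×10⁻⁵) + (1180)⁴
    = 4.775×10¹² + 1.939×10¹² = 6.714×10¹² K⁴.

T ≈ 1610 K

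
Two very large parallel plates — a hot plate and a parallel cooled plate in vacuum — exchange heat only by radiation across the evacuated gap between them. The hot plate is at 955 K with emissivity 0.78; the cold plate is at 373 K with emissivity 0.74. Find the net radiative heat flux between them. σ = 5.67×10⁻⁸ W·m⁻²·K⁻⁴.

q ≈ 28200 W/m²

For two infinite grey parallel plates, q = σ(T₁⁴ − T₂⁴)/(1/ε₁ + 1/ε₂ − 1).
T₁⁴ − T₂⁴ = 8.318×10¹¹ − 1.936×10¹⁰ = 8.124×10¹¹ K⁴.
1/ε₁ + 1/ε₂ − 1 = 1.282 + 1.351 − 1 = 1.633.
q = 5.67×10⁻⁸ × 8.124×10¹¹ / 1.633.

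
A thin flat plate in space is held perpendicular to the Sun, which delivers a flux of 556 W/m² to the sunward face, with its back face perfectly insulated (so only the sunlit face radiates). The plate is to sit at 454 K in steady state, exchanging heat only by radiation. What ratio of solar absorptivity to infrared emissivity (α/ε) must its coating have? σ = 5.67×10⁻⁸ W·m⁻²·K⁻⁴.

α/ε ≈ 4.33

Balance: αS·A = εσ·1A·T⁴ ⇒ α/ε = σT⁴/S.
α/ε = 5.67×10⁻⁸·(454)⁴/556 = 5.67×10⁻⁸·4.248×10¹⁰/556.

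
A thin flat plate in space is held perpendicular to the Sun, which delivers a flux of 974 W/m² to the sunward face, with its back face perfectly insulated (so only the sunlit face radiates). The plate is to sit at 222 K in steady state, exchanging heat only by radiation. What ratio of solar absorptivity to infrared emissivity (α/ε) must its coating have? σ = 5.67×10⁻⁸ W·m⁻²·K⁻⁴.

Balance: αS·A = εσ·1A·T⁴ ⇒ α/ε = σT⁴/S.
α/ε = 5.67×10⁻⁸·(222)⁴/974 = 5.67×10⁻⁸·2.429×10⁹/974.

α/ε ≈ 0.141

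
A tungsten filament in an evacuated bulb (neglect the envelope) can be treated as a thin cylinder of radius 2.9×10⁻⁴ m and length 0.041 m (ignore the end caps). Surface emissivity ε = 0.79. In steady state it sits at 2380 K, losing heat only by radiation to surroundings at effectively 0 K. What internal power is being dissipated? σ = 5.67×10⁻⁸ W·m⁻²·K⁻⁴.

Steady state: P = εσA T⁴.
A = 2πrL = 7.471×10⁻⁵ m²; T⁴ = (2380)⁴ = 3.209×10¹³ K⁴.
P = 0.79 × 5.67×10⁻⁸ × 7.471×10⁻⁵ × 3.209×10¹³.

P ≈ 107 W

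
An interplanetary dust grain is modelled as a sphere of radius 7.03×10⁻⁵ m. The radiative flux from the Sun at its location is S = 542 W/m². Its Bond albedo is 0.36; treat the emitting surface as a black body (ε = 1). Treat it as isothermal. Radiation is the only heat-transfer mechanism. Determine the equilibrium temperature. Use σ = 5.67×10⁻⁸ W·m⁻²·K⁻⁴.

T ≈ 198 K

At equilibrium, absorbed power = emitted power.
Absorbing cross-section = πr² = 1.553×10⁻⁸ m²; emitting surface = 4πr² = 6.210×10⁻⁸ m² (ratio 4).
(1−a)S·A_cross = εσ·A_surf·T⁴  ⇒  T⁴ = (1−a)S/(4σ).
T⁴ = 0.640·542/(4·5.67×10⁻⁸) = 1.529×10⁹ K⁴.
T = (1.529×10⁹)^(1/4).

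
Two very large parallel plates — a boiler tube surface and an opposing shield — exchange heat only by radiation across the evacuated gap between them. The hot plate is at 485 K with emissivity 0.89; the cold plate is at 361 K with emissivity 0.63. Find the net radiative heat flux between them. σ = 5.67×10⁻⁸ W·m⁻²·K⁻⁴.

For two infinite grey parallel plates, q = σ(T₁⁴ − T₂⁴)/(1/ε₁ + 1/ε₂ − 1).
T₁⁴ − T₂⁴ = 5.533×10¹⁰ − 1.698×10¹⁰ = 3.835×10¹⁰ K⁴.
1/ε₁ + 1/ε₂ − 1 = 1.124 + 1.587 − 1 = 1.711.
q = 5.67×10⁻⁸ × 3.835×10¹⁰ / 1.711.

q ≈ 1270 W/m²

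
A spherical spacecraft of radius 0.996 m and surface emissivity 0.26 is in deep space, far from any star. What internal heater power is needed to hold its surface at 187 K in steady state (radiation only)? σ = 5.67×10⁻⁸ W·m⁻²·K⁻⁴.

P = εσ·4πr²·T⁴.
4πr² = 12.47 m²; T⁴ = 1.223×10⁹ K⁴.
P = 0.26·5.67×10⁻⁸·12.47·1.223×10⁹.

P ≈ 225 W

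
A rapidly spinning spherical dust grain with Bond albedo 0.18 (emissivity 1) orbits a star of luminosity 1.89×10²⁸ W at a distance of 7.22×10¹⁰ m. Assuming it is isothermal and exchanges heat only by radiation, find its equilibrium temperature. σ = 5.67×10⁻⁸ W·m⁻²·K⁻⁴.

T ≈ 1010 K

First find the stellar flux at distance d: S = L/(4πd²) = 1.89×10²⁸/(4π·(7.22×10¹⁰)²) = 2.885×10⁵ W/m².
For an isothermal sphere, absorbed (1−a)S·πr² = emitted σ·4πr²·T⁴, so T⁴ = (1−a)S/(4σ).
T⁴ = 0.820·2.885×10⁵/(4·5.67×10⁻⁸) = 1.043×10¹² K⁴.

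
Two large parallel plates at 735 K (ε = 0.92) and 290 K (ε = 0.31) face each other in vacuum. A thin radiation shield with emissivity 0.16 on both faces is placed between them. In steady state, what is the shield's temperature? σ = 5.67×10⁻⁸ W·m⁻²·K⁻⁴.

In steady state the net flux on the hot side equals that on the cold side.
σ(T₁⁴−T_s⁴)/D₁ = σ(T_s⁴−T₂⁴)/D₂, with D₁ = 1/ε₁+1/ε_s−1 = 6.337, D₂ = 1/ε_s+1/ε₂−1 = 8.476.
Solve for T_s⁴: T_s⁴ = (D₂·T₁⁴ + D₁·T₂⁴)/(D₁+D₂) = 1.700×10¹¹ K⁴.

T_s ≈ 642 K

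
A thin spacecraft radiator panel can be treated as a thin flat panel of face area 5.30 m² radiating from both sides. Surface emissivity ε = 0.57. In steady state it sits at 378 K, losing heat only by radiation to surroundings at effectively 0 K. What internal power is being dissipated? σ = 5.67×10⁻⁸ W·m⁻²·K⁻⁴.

Steady state: P = εσA T⁴.
A = 2·5.30 = 10.60 m²; T⁴ = (378)⁴ = 2.042×10¹⁰ K⁴.
P = 0.57 × 5.67×10⁻⁸ × 10.60 × 2.042×10¹⁰.

P ≈ 6990 W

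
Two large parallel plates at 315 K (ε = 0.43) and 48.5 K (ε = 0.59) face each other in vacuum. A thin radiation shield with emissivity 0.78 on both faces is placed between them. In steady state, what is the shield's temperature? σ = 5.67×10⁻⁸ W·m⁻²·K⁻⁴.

T_s ≈ 255 K

In steady state the net flux on the hot side equals that on the cold side.
σ(T₁⁴−T_s⁴)/D₁ = σ(T_s⁴−T₂⁴)/D₂, with D₁ = 1/ε₁+1/ε_s−1 = 2.608, D₂ = 1/ε_s+1/ε₂−1 = 1.977.
Solve for T_s⁴: T_s⁴ = (D₂·T₁⁴ + D₁·T₂⁴)/(D₁+D₂) = 4.249×10⁹ K⁴.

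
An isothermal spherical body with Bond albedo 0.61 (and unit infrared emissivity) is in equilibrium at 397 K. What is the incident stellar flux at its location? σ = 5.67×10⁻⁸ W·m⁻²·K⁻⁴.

(1−a)S·πr² = σ·4πr²·T⁴ ⇒ S = 4σT⁴/(1−a).
S = 4·5.67×10⁻⁸·2.484×10¹⁰/0.390.

S ≈ 14400 W/m²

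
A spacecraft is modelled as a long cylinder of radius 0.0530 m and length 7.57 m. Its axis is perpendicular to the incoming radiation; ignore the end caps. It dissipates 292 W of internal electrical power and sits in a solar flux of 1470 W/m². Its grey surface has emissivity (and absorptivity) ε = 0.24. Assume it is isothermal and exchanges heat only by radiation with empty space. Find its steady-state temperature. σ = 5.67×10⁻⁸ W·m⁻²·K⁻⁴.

At steady state, absorbed solar power + internal power = radiated power.
Absorbed: α·S·A_cross = 0.24·1470·0.8024 = 283.1 W (cross-section 2rL).
Total input = 283.1 + 292 = 575.1 W.
Radiated: εσ·A_surf·T⁴ with A_surf = 2πrL = 2.521 m².
T⁴ = 575.1/(0.24·5.67×10⁻⁸·2.521) = 1.676×10¹⁰ K⁴.

T ≈ 360 K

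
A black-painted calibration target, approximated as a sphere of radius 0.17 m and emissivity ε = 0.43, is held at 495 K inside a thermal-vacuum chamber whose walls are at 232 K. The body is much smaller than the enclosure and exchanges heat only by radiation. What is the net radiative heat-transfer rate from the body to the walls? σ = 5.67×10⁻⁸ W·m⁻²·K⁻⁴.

P_net ≈ 506 W

For a small grey body in a large enclosure: P_net = εσA(T_body⁴ − T_wall⁴).
A = 4πr² = 0.3632 m²; T_body⁴ − T_wall⁴ = 6.004×10¹⁰ − 2.897×10⁹ = 5.714×10¹⁰ K⁴.
|P_net| = 0.43·5.67×10⁻⁸·0.3632·5.714×10¹⁰.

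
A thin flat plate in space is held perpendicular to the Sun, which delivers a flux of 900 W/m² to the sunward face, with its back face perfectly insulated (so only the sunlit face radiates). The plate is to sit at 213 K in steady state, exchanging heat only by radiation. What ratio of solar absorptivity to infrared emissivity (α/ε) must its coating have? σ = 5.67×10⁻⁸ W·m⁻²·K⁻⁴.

Balance: αS·A = εσ·1A·T⁴ ⇒ α/ε = σT⁴/S.
α/ε = 5.67×10⁻⁸·(213)⁴/900 = 5.67×10⁻⁸·2.058×10⁹/900.

α/ε ≈ 0.130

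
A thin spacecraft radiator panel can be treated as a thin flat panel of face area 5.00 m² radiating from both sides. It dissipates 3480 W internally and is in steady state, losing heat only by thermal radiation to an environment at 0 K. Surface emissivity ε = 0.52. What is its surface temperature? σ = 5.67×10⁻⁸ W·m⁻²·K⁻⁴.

Steady state: internal power = radiated power, P = εσA T⁴.
Radiating area A = 2·5.00 = 10.00 m².
T⁴ = P/(εσA) = 3480/(0.52·5.67×10⁻⁸·10.00) = 1.180×10¹⁰ K⁴.
T = (1.180×10¹⁰)^(1/4).

T ≈ 330 K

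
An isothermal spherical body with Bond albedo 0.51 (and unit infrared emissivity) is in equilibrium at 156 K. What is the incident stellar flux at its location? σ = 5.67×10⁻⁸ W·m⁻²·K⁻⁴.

S ≈ 274 W/m²

(1−a)S·πr² = σ·4πr²·T⁴ ⇒ S = 4σT⁴/(1−a).
S = 4·5.67×10⁻⁸·5.922×10⁸/0.490.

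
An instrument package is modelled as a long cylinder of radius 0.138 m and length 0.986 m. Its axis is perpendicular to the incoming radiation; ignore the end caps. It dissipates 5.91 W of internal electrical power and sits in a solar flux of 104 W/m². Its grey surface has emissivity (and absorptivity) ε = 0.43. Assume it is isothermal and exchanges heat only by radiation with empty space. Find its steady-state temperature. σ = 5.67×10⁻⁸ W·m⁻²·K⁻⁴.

T ≈ 172 K

At steady state, absorbed solar power + internal power = radiated power.
Absorbed: α·S·A_cross = 0.43·104·0.2721 = 12.17 W (cross-section 2rL).
Total input = 12.17 + 5.91 = 18.08 W.
Radiated: εσ·A_surf·T⁴ with A_surf = 2πrL = 0.8549 m².
T⁴ = 18.08/(0.43·5.67×10⁻⁸·0.8549) = 8.674×10⁸ K⁴.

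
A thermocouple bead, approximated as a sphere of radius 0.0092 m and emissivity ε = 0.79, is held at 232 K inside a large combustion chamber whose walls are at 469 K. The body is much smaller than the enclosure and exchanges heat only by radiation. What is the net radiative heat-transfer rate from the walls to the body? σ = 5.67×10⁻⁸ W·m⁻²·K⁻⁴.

For a small grey body in a large enclosure: P_net = εσA(T_body⁴ − T_wall⁴).
A = 4πr² = 0.001064 m²; T_body⁴ − T_wall⁴ = 2.897×10⁹ − 4.838×10¹⁰ = -4.549×10¹⁰ K⁴.
|P_net| = 0.79·5.67×10⁻⁸·0.001064·4.549×10¹⁰.

P_net ≈ 2.17 W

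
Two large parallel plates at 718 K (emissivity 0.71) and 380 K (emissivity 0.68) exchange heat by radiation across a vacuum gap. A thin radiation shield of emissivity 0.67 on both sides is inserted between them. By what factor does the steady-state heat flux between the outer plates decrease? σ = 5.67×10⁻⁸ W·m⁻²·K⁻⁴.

factor ≈ 2.06

Without shield: q₀ = σΔ(T⁴)/(1/ε₁+1/ε₂−1) with denominator 1.879.
With shield the two gaps are in series; the resistances add: (1/ε₁+1/ε_s−1)+(1/ε_s+1/ε₂−1) = 1.901+1.963 = 3.864.
Heat-flux ratio q₀/q = 3.864/1.879.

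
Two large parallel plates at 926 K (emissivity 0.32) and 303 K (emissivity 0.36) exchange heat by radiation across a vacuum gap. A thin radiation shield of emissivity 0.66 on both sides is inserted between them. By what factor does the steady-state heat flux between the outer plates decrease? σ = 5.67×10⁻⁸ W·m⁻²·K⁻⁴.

Without shield: q₀ = σΔ(T⁴)/(1/ε₁+1/ε₂−1) with denominator 4.903.
With shield the two gaps are in series; the resistances add: (1/ε₁+1/ε_s−1)+(1/ε_s+1/ε₂−1) = 3.640+3.293 = 6.933.
Heat-flux ratio q₀/q = 6.933/4.903.

factor ≈ 1.41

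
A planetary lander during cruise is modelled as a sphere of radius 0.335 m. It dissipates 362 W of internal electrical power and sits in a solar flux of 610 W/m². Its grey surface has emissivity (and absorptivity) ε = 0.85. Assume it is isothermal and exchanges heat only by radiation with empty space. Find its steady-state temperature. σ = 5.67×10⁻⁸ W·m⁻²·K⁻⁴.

T ≈ 299 K

At steady state, absorbed solar power + internal power = radiated power.
Absorbed: α·S·A_cross = 0.85·610·0.3526 = 182.8 W (cross-section πr²).
Total input = 182.8 + 362 = 544.8 W.
Radiated: εσ·A_surf·T⁴ with A_surf = 4πr² = 1.410 m².
T⁴ = 544.8/(0.85·5.67×10⁻⁸·1.410) = 8.016×10⁹ K⁴.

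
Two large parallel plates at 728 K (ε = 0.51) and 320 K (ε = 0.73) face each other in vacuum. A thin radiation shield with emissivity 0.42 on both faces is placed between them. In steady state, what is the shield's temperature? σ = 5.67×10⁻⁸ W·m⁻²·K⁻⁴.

T_s ≈ 603 K

In steady state the net flux on the hot side equals that on the cold side.
σ(T₁⁴−T_s⁴)/D₁ = σ(T_s⁴−T₂⁴)/D₂, with D₁ = 1/ε₁+1/ε_s−1 = 3.342, D₂ = 1/ε_s+1/ε₂−1 = 2.751.
Solve for T_s⁴: T_s⁴ = (D₂·T₁⁴ + D₁·T₂⁴)/(D₁+D₂) = 1.326×10¹¹ K⁴.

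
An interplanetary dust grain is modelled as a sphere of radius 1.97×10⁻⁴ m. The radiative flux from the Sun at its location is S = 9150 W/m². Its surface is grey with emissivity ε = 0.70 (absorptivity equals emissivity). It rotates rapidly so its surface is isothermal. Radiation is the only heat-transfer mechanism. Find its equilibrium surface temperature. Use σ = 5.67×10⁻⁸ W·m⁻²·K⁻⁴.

At equilibrium, absorbed power = emitted power.
Absorbing cross-section = πr² = 1.219×10⁻⁷ m²; emitting surface = 4πr² = 4.877×10⁻⁷ m² (ratio 4).
εS·A_cross = εσ·A_surf·T⁴  ⇒  T⁴ = S/(4σ)   (ε cancels).
T⁴ = 9150/(4·5.67×10⁻⁸) = 4.034×10¹⁰ K⁴.
T = (4.034×10¹⁰)^(1/4).

T ≈ 448 K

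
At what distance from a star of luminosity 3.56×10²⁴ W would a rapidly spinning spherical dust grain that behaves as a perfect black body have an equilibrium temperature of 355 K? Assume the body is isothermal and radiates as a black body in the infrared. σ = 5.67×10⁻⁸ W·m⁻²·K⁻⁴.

d ≈ 8.87×10⁹ m

For an isothermal black-emitting sphere, (1−a)S·πr² = σ·4πr²·T⁴ ⇒ S = 4σT⁴/(1−a).
S = 4·5.67×10⁻⁸·(355)⁴/1.00 = 3602 W/m².
Flux falls as S = L/(4πd²), so d = √(L/(4πS)) = √(3.56×10²⁴/(4π·3602)).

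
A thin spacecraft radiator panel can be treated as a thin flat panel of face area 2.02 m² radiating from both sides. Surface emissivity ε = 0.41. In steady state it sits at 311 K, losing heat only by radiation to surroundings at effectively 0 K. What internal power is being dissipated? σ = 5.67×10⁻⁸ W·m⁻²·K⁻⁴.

P ≈ 879 W

Steady state: P = εσA T⁴.
A = 2·2.02 = 4.040 m²; T⁴ = (311)⁴ = 9.355×10⁹ K⁴.
P = 0.41 × 5.67×10⁻⁸ × 4.040 × 9.355×10⁹.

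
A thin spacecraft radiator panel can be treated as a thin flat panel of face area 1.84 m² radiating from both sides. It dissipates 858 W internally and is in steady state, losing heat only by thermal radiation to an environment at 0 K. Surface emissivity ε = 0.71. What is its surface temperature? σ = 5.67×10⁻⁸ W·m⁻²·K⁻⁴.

T ≈ 276 K

Steady state: internal power = radiated power, P = εσA T⁴.
Radiating area A = 2·1.84 = 3.680 m².
T⁴ = P/(εσA) = 858/(0.71·5.67×10⁻⁸·3.680) = 5.792×10⁹ K⁴.
T = (5.792×10⁹)^(1/4).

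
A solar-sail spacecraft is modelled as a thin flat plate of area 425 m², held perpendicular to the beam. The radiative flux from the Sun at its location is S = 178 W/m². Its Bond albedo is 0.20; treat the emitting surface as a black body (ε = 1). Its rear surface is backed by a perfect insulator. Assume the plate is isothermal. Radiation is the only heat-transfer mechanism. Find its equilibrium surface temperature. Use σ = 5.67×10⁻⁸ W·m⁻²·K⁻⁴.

At equilibrium, absorbed power = emitted power.
Absorbing cross-section = A = 425.0 m²; emitting surface = A = 425.0 m² (ratio 1).
(1−a)S·A_cross = εσ·A_surf·T⁴  ⇒  T⁴ = (1−a)S/(1σ).
T⁴ = 0.800·178/(1·5.67×10⁻⁸) = 2.511×10⁹ K⁴.
T = (2.511×10⁹)^(1/4).

T ≈ 224 K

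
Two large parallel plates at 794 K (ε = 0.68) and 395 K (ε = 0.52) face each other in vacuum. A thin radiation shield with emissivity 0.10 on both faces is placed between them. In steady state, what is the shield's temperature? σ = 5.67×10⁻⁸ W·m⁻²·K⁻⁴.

T_s ≈ 681 K

In steady state the net flux on the hot side equals that on the cold side.
σ(T₁⁴−T_s⁴)/D₁ = σ(T_s⁴−T₂⁴)/D₂, with D₁ = 1/ε₁+1/ε_s−1 = 10.47, D₂ = 1/ε_s+1/ε₂−1 = 10.92.
Solve for T_s⁴: T_s⁴ = (D₂·T₁⁴ + D₁·T₂⁴)/(D₁+D₂) = 2.148×10¹¹ K⁴.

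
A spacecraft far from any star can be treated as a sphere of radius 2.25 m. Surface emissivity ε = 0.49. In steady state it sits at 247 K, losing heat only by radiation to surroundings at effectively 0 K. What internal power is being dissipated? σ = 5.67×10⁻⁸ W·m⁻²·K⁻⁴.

P ≈ 6580 W

Steady state: P = εσA T⁴.
A = 4πr² = 63.62 m²; T⁴ = (247)⁴ = 3.722×10⁹ K⁴.
P = 0.49 × 5.67×10⁻⁸ × 63.62 × 3.722×10⁹.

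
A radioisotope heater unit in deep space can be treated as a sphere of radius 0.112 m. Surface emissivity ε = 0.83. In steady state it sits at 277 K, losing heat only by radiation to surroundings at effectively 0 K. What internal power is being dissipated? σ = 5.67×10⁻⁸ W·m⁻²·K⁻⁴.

P ≈ 43.7 W

Steady state: P = εσA T⁴.
A = 4πr² = 0.1576 m²; T⁴ = (277)⁴ = 5.887×10⁹ K⁴.
P = 0.83 × 5.67×10⁻⁸ × 0.1576 × 5.887×10⁹.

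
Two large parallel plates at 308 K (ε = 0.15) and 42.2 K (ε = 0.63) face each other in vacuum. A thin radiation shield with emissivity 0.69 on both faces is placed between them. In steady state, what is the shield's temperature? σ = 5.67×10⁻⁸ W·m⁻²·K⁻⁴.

In steady state the net flux on the hot side equals that on the cold side.
σ(T₁⁴−T_s⁴)/D₁ = σ(T_s⁴−T₂⁴)/D₂, with D₁ = 1/ε₁+1/ε_s−1 = 7.116, D₂ = 1/ε_s+1/ε₂−1 = 2.037.
Solve for T_s⁴: T_s⁴ = (D₂·T₁⁴ + D₁·T₂⁴)/(D₁+D₂) = 2.005×10⁹ K⁴.

T_s ≈ 212 K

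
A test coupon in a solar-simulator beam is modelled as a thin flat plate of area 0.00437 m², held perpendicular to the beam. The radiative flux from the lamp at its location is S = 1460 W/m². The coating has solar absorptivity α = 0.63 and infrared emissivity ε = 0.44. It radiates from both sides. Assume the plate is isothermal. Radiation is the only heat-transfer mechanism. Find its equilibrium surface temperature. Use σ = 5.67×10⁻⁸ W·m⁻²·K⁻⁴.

T ≈ 368 K

At equilibrium, absorbed power = emitted power.
Absorbing cross-section = A = 0.004370 m²; emitting surface = 2A = 0.008740 m² (ratio 2).
αS·A_cross = εσ·A_surf·T⁴  ⇒  T⁴ = αS/(ε·2σ).
T⁴ = 0.630·1460/(0.44·2·5.67×10⁻⁸) = 1.843×10¹⁰ K⁴.
T = (1.843×10¹⁰)^(1/4).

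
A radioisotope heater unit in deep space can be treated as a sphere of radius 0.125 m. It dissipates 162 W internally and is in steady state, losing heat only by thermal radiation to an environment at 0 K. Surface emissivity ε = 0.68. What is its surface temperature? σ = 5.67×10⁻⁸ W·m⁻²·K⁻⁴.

Steady state: internal power = radiated power, P = εσA T⁴.
Radiating area A = 4πr² = 0.1963 m².
T⁴ = P/(εσA) = 162/(0.68·5.67×10⁻⁸·0.1963) = 2.140×10¹⁰ K⁴.
T = (2.140×10¹⁰)^(1/4).

T ≈ 382 K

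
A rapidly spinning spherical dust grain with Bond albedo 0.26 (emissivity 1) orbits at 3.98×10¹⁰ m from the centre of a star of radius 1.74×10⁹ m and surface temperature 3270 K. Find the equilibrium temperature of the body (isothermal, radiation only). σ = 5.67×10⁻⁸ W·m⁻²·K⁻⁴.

T ≈ 448 K

The star's surface emits σT_*⁴; at distance d the flux is S = σT_*⁴(R_*/d)².
S = 5.67×10⁻⁸·(3270)⁴·(1.74×10⁹/3.98×10¹⁰)² = 12390 W/m².
For an isothermal sphere T⁴ = (1−a)S/(4σ) = 4.043×10¹⁰ K⁴.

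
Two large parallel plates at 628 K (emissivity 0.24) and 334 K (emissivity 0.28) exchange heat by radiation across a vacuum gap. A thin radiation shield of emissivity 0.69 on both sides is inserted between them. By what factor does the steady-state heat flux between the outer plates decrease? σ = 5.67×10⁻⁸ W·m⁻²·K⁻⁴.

Without shield: q₀ = σΔ(T⁴)/(1/ε₁+1/ε₂−1) with denominator 6.738.
With shield the two gaps are in series; the resistances add: (1/ε₁+1/ε_s−1)+(1/ε_s+1/ε₂−1) = 4.616+4.021 = 8.637.
Heat-flux ratio q₀/q = 8.637/6.738.

factor ≈ 1.28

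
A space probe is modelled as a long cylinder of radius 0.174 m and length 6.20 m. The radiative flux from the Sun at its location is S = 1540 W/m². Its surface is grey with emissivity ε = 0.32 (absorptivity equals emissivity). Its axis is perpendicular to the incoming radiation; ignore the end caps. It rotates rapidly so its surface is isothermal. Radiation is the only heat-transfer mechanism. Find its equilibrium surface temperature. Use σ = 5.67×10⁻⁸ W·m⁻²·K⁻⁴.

At equilibrium, absorbed power = emitted power.
Absorbing cross-section = 2rL = 2.158 m²; emitting surface = 2πrL = 6.778 m² (ratio π).
εS·A_cross = εσ·A_surf·T⁴  ⇒  T⁴ = S/(πσ)   (ε cancels).
T⁴ = 1540/(π·5.67×10⁻⁸) = 8.645×10⁹ K⁴.
T = (8.645×10⁹)^(1/4).

T ≈ 305 K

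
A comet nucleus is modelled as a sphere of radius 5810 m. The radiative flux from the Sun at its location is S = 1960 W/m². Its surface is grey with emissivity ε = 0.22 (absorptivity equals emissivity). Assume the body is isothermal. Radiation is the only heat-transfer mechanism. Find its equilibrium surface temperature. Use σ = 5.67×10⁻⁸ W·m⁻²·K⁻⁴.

T ≈ 305 K

At equilibrium, absorbed power = emitted power.
Absorbing cross-section = πr² = 1.060×10⁸ m²; emitting surface = 4πr² = 4.242×10⁸ m² (ratio 4).
εS·A_cross = εσ·A_surf·T⁴  ⇒  T⁴ = S/(4σ)   (ε cancels).
T⁴ = 1960/(4·5.67×10⁻⁸) = 8.642×10⁹ K⁴.
T = (8.642×10⁹)^(1/4).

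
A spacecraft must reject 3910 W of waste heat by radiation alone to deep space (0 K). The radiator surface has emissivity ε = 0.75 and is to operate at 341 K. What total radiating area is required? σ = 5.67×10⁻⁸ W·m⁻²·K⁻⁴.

A ≈ 6.80 m²

P = εσA T⁴ ⇒ A = P/(εσT⁴).
T⁴ = 1.352×10¹⁰ K⁴.
A = 3910/(0.75 × 5.67×10⁻⁸ × 1.352×10¹⁰).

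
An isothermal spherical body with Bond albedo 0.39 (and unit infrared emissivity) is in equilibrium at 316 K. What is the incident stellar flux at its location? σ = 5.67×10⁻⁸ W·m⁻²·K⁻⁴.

(1−a)S·πr² = σ·4πr²·T⁴ ⇒ S = 4σT⁴/(1−a).
S = 4·5.67×10⁻⁸·9.971×10⁹/0.610.

S ≈ 3710 W/m²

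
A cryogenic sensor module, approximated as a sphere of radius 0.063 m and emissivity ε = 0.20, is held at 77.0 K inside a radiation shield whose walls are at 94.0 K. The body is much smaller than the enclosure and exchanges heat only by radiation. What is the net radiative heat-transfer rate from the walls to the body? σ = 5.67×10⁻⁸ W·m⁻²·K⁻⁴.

P_net ≈ 0.0243 W

For a small grey body in a large enclosure: P_net = εσA(T_body⁴ − T_wall⁴).
A = 4πr² = 0.04988 m²; T_body⁴ − T_wall⁴ = 3.515×10⁷ − 7.807×10⁷ = -4.292×10⁷ K⁴.
|P_net| = 0.20·5.67×10⁻⁸·0.04988·4.292×10⁷.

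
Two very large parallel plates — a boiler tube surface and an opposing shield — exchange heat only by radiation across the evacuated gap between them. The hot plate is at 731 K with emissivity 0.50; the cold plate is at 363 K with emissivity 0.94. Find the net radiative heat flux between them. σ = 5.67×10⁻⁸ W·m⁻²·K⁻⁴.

For two infinite grey parallel plates, q = σ(T₁⁴ − T₂⁴)/(1/ε₁ + 1/ε₂ − 1).
T₁⁴ − T₂⁴ = 2.855×10¹¹ − 1.736×10¹⁰ = 2.682×10¹¹ K⁴.
1/ε₁ + 1/ε₂ − 1 = 2.000 + 1.064 − 1 = 2.064.
q = 5.67×10⁻⁸ × 2.682×10¹¹ / 2.064.

q ≈ 7370 W/m²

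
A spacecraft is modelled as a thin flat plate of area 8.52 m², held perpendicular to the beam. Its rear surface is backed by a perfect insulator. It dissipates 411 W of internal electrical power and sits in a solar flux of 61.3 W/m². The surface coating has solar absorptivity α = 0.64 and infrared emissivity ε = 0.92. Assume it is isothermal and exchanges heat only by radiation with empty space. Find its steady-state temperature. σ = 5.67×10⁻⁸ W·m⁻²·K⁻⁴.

T ≈ 202 K

At steady state, absorbed solar power + internal power = radiated power.
Absorbed: α·S·A_cross = 0.64·61.3·8.520 = 334.3 W (cross-section A).
Total input = 334.3 + 411 = 745.3 W.
Radiated: εσ·A_surf·T⁴ with A_surf = A = 8.520 m².
T⁴ = 745.3/(0.92·5.67×10⁻⁸·8.520) = 1.677×10⁹ K⁴.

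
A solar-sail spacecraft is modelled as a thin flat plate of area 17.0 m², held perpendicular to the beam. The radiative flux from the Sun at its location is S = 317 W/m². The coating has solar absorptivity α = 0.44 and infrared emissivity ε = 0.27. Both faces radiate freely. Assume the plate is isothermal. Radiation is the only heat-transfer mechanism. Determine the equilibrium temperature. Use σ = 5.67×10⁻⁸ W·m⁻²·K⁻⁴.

T ≈ 260 K

At equilibrium, absorbed power = emitted power.
Absorbing cross-section = A = 17.00 m²; emitting surface = 2A = 34.00 m² (ratio 2).
αS·A_cross = εσ·A_surf·T⁴  ⇒  T⁴ = αS/(ε·2σ).
T⁴ = 0.440·317/(0.27·2·5.67×10⁻⁸) = 4.555×10⁹ K⁴.
T = (4.555×10⁹)^(1/4).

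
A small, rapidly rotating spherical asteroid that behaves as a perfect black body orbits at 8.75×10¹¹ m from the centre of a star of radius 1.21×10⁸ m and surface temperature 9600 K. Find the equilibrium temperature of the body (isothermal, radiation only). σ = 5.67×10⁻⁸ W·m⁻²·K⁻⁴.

The star's surface emits σT_*⁴; at distance d the flux is S = σT_*⁴(R_*/d)².
S = 5.67×10⁻⁸·(9600)⁴·(1.21×10⁸/8.75×10¹¹)² = 9.209 W/m².
For an isothermal sphere T⁴ = (1−a)S/(4σ) = 4.061×10⁷ K⁴.

T ≈ 79.8 K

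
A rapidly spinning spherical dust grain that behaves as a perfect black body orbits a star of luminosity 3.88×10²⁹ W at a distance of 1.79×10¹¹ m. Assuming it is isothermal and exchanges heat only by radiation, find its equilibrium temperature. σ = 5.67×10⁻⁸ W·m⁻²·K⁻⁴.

T ≈ 1440 K

First find the stellar flux at distance d: S = L/(4πd²) = 3.88×10²⁹/(4π·(1.79×10¹¹)²) = 9.636×10⁵ W/m².
For an isothermal sphere, absorbed (1−a)S·πr² = emitted σ·4πr²·T⁴, so T⁴ = (1−a)S/(4σ).
T⁴ = 1.00·9.636×10⁵/(4·5.67×10⁻⁸) = 4.249×10¹² K⁴.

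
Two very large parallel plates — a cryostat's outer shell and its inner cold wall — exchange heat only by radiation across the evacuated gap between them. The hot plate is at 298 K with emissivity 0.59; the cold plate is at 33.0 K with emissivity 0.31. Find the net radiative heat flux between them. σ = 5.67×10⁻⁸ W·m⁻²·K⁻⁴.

For two infinite grey parallel plates, q = σ(T₁⁴ − T₂⁴)/(1/ε₁ + 1/ε₂ − 1).
T₁⁴ − T₂⁴ = 7.886×10⁹ − 1.186×10⁶ = 7.885×10⁹ K⁴.
1/ε₁ + 1/ε₂ − 1 = 1.695 + 3.226 − 1 = 3.921.
q = 5.67×10⁻⁸ × 7.885×10⁹ / 3.921.

q ≈ 114 W/m²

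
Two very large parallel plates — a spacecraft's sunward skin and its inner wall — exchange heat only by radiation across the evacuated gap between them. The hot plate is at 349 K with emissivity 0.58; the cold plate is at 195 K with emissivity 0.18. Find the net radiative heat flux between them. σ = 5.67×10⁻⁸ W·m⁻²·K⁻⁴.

For two infinite grey parallel plates, q = σ(T₁⁴ − T₂⁴)/(1/ε₁ + 1/ε₂ − 1).
T₁⁴ − T₂⁴ = 1.484×10¹⁰ − 1.446×10⁹ = 1.339×10¹⁰ K⁴.
1/ε₁ + 1/ε₂ − 1 = 1.724 + 5.556 − 1 = 6.280.
q = 5.67×10⁻⁸ × 1.339×10¹⁰ / 6.280.

q ≈ 121 W/m²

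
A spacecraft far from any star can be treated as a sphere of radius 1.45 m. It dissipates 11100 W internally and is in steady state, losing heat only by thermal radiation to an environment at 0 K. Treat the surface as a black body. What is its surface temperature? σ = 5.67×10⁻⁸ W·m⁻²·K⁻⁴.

Steady state: internal power = radiated power, P = εσA T⁴.
Radiating area A = 4πr² = 26.42 m².
T⁴ = P/(εσA) = 11100/(1.0·5.67×10⁻⁸·26.42) = 7.410×10⁹ K⁴.
T = (7.410×10⁹)^(1/4).

T ≈ 293 K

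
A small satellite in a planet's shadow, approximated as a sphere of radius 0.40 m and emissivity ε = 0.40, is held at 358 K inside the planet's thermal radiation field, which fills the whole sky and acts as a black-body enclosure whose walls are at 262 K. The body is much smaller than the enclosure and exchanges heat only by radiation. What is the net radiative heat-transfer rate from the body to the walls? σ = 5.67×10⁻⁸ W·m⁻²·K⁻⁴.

P_net ≈ 534 W

For a small grey body in a large enclosure: P_net = εσA(T_body⁴ − T_wall⁴).
A = 4πr² = 2.011 m²; T_body⁴ − T_wall⁴ = 1.643×10¹⁰ − 4.712×10⁹ = 1.171×10¹⁰ K⁴.
|P_net| = 0.40·5.67×10⁻⁸·2.011·1.171×10¹⁰.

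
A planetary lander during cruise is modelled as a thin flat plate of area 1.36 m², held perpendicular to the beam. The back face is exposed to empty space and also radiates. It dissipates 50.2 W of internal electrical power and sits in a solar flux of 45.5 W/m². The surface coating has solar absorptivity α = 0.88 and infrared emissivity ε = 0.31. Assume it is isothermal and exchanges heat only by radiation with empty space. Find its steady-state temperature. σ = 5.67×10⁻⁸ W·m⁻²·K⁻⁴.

At steady state, absorbed solar power + internal power = radiated power.
Absorbed: α·S·A_cross = 0.88·45.5·1.360 = 54.45 W (cross-section A).
Total input = 54.45 + 50.2 = 104.7 W.
Radiated: εσ·A_surf·T⁴ with A_surf = 2A = 2.720 m².
T⁴ = 104.7/(0.31·5.67×10⁻⁸·2.720) = 2.189×10⁹ K⁴.

T ≈ 216 K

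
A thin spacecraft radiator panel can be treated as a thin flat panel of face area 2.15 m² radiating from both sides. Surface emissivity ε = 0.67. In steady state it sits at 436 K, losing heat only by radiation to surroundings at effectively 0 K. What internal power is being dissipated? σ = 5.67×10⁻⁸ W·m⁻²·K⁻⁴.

P ≈ 5900 W

Steady state: P = εσA T⁴.
A = 2·2.15 = 4.300 m²; T⁴ = (436)⁴ = 3.614×10¹⁰ K⁴.
P = 0.67 × 5.67×10⁻⁸ × 4.300 × 3.614×10¹⁰.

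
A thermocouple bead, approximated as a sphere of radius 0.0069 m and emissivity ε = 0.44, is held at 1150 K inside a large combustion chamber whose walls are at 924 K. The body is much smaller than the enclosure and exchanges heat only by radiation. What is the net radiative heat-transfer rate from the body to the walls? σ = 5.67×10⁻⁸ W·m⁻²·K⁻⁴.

P_net ≈ 15.2 W

For a small grey body in a large enclosure: P_net = εσA(T_body⁴ − T_wall⁴).
A = 4πr² = 5.983×10⁻⁴ m²; T_body⁴ − T_wall⁴ = 1.749×10¹² − 7.289×10¹¹ = 1.020×10¹² K⁴.
|P_net| = 0.44·5.67×10⁻⁸·5.983×10⁻⁴·1.020×10¹².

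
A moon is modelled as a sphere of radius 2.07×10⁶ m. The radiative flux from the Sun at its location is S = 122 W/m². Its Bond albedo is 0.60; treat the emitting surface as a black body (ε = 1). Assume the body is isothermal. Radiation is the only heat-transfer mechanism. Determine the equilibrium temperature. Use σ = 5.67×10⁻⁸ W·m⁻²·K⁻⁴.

At equilibrium, absorbed power = emitted power.
Absorbing cross-section = πr² = 1.346×10¹³ m²; emitting surface = 4πr² = 5.385×10¹³ m² (ratio 4).
(1−a)S·A_cross = εσ·A_surf·T⁴  ⇒  T⁴ = (1−a)S/(4σ).
T⁴ = 0.400·122/(4·5.67×10⁻⁸) = 2.152×10⁸ K⁴.
T = (2.152×10⁸)^(1/4).

T ≈ 121 K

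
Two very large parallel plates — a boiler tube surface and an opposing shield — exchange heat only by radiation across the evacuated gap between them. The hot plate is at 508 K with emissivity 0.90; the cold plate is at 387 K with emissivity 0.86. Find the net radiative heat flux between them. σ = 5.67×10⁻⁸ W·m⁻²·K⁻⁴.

For two infinite grey parallel plates, q = σ(T₁⁴ − T₂⁴)/(1/ε₁ + 1/ε₂ − 1).
T₁⁴ − T₂⁴ = 6.660×10¹⁰ − 2.243×10¹⁰ = 4.417×10¹⁰ K⁴.
1/ε₁ + 1/ε₂ − 1 = 1.111 + 1.163 − 1 = 1.274.
q = 5.67×10⁻⁸ × 4.417×10¹⁰ / 1.274.

q ≈ 1970 W/m²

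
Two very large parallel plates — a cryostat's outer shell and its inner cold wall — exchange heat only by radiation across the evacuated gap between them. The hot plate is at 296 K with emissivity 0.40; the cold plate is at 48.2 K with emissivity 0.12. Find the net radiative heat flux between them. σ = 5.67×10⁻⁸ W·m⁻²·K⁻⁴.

q ≈ 44.2 W/m²

For two infinite grey parallel plates, q = σ(T₁⁴ − T₂⁴)/(1/ε₁ + 1/ε₂ − 1).
T₁⁴ − T₂⁴ = 7.677×10⁹ − 5.397×10⁶ = 7.671×10⁹ K⁴.
1/ε₁ + 1/ε₂ − 1 = 2.500 + 8.333 − 1 = 9.833.
q = 5.67×10⁻⁸ × 7.671×10⁹ / 9.833.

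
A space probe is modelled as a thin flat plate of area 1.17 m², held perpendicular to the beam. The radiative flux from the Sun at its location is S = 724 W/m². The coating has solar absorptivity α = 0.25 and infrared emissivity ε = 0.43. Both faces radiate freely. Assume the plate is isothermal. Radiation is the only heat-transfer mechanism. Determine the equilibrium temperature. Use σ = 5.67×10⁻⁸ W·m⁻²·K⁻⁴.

At equilibrium, absorbed power = emitted power.
Absorbing cross-section = A = 1.170 m²; emitting surface = 2A = 2.340 m² (ratio 2).
αS·A_cross = εσ·A_surf·T⁴  ⇒  T⁴ = αS/(ε·2σ).
T⁴ = 0.250·724/(0.43·2·5.67×10⁻⁸) = 3.712×10⁹ K⁴.
T = (3.712×10⁹)^(1/4).

T ≈ 247 K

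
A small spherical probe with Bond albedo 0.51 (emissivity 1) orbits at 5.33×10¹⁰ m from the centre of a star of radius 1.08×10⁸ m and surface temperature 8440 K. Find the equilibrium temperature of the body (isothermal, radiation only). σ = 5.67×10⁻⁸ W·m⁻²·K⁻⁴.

The star's surface emits σT_*⁴; at distance d the flux is S = σT_*⁴(R_*/d)².
S = 5.67×10⁻⁸·(8440)⁴·(1.08×10⁸/5.33×10¹⁰)² = 1181 W/m².
For an isothermal sphere T⁴ = (1−a)S/(4σ) = 2.552×10⁹ K⁴.

T ≈ 225 K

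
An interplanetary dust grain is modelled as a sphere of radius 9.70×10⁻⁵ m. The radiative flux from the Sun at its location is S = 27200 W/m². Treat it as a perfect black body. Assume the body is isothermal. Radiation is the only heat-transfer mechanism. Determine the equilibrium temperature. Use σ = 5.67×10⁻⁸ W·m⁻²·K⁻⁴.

At equilibrium, absorbed power = emitted power.
Absorbing cross-section = πr² = 2.956×10⁻⁸ m²; emitting surface = 4πr² = 1.182×10⁻⁷ m² (ratio 4).
S·A_cross = εσ·A_surf·T⁴  ⇒  T⁴ = S/(4σ).
T⁴ = 1.00·27200/(4·5.67×10⁻⁸) = 1.199×10¹¹ K⁴.
T = (1.199×10¹¹)^(1/4).

T ≈ 588 K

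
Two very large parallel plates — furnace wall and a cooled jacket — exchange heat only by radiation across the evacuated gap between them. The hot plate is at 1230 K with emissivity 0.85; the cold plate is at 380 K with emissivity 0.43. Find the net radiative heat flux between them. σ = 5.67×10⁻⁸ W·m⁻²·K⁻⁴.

For two infinite grey parallel plates, q = σ(T₁⁴ − T₂⁴)/(1/ε₁ + 1/ε₂ − 1).
T₁⁴ − T₂⁴ = 2.289×10¹² − 2.085×10¹⁰ = 2.268×10¹² K⁴.
1/ε₁ + 1/ε₂ − 1 = 1.176 + 2.326 − 1 = 2.502.
q = 5.67×10⁻⁸ × 2.268×10¹² / 2.502.

q ≈ 51400 W/m²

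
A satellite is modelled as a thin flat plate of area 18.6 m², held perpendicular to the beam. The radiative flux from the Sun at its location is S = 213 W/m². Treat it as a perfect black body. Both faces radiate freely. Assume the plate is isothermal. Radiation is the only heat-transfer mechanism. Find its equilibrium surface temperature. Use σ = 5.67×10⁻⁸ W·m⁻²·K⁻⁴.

At equilibrium, absorbed power = emitted power.
Absorbing cross-section = A = 18.60 m²; emitting surface = 2A = 37.20 m² (ratio 2).
S·A_cross = εσ·A_surf·T⁴  ⇒  T⁴ = S/(2σ).
T⁴ = 1.00·213/(2·5.67×10⁻⁸) = 1.878×10⁹ K⁴.
T = (1.878×10⁹)^(1/4).

T ≈ 208 K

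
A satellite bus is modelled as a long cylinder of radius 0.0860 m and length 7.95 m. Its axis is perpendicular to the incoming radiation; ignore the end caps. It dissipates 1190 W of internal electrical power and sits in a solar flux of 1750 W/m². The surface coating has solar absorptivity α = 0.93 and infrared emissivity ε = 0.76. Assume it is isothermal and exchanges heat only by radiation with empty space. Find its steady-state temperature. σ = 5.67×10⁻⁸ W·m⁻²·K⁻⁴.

At steady state, absorbed solar power + internal power = radiated power.
Absorbed: α·S·A_cross = 0.93·1750·1.367 = 2225 W (cross-section 2rL).
Total input = 2225 + 1190 = 3415 W.
Radiated: εσ·A_surf·T⁴ with A_surf = 2πrL = 4.296 m².
T⁴ = 3415/(0.76·5.67×10⁻⁸·4.296) = 1.845×10¹⁰ K⁴.

T ≈ 369 K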